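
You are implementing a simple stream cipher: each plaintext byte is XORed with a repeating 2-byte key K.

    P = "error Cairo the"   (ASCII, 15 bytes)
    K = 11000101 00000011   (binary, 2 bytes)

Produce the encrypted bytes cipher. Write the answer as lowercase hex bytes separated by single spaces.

a0 71 b7 6c b7 23 86 62 ac 71 aa 23 b1 6b a0

The 2-byte key repeats, so the effective keystream is c5 03 c5 03 c5 03 c5 03 c5 03 c5 03 c5 03 c5.
byte 0: 65 ^ c5 = a0
byte 1: 72 ^ 03 = 71
byte 2: 72 ^ c5 = b7
byte 3: 6f ^ 03 = 6c
byte 4: 72 ^ c5 = b7
byte 5: 20 ^ 03 = 23
byte 6: 43 ^ c5 = 86
byte 7: 61 ^ 03 = 62
byte 8: 69 ^ c5 = ac
byte 9: 72 ^ 03 = 71
byte 10: 6f ^ c5 = aa
byte 11: 20 ^ 03 = 23
byte 12: 74 ^ c5 = b1
byte 13: 68 ^ 03 = 6b
byte 14: 65 ^ c5 = a0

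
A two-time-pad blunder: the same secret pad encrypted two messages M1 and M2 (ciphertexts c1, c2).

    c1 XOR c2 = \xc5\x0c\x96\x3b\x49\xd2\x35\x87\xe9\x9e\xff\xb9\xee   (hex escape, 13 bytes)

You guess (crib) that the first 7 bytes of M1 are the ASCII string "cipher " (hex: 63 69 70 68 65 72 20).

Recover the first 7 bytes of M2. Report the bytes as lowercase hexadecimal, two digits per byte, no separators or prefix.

Since c1 ⊕ c2 = M1 ⊕ M2, XORing with the guessed M1 bytes yields the corresponding M2 bytes: M2 = (c1 ⊕ c2) ⊕ M1.
byte 0: c5 XOR 63 = a6
byte 1: 0c XOR 69 = 65
byte 2: 96 XOR 70 = e6
byte 3: 3b XOR 68 = 53
byte 4: 49 XOR 65 = 2c
byte 5: d2 XOR 72 = a0
byte 6: 35 XOR 20 = 15

a665e6532ca015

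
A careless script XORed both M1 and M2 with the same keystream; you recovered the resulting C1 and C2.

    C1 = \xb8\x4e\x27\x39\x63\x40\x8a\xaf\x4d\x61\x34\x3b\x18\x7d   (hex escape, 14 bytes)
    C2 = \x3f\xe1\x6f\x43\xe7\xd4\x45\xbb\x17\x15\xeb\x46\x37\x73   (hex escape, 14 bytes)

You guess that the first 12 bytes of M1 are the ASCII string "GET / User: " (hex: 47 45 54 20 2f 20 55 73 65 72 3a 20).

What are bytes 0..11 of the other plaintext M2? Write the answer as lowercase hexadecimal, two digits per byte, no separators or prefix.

c0ea1c5aabb49a673f06e55d

First, C1 ⊕ C2 = (M1 ⊕ K) ⊕ (M2 ⊕ K) = M1 ⊕ M2, so the key drops out. Then M2 = (M1 ⊕ M2) ⊕ M1 over the first 12 bytes.
byte 0: (b8 xor 3f) xor 47 = 87 xor 47 = c0
byte 1: (4e xor e1) xor 45 = af xor 45 = ea
byte 2: (27 xor 6f) xor 54 = 48 xor 54 = 1c
byte 3: (39 xor 43) xor 20 = 7a xor 20 = 5a
byte 4: (63 xor e7) xor 2f = 84 xor 2f = ab
byte 5: (40 xor d4) xor 20 = 94 xor 20 = b4
byte 6: (8a xor 45) xor 55 = cf xor 55 = 9a
byte 7: (af xor bb) xor 73 = 14 xor 73 = 67
byte 8: (4d xor 17) xor 65 = 5a xor 65 = 3f
byte 9: (61 xor 15) xor 72 = 74 xor 72 = 06
byte 10: (34 xor eb) xor 3a = df xor 3a = e5
byte 11: (3b xor 46) xor 20 = 7d xor 20 = 5d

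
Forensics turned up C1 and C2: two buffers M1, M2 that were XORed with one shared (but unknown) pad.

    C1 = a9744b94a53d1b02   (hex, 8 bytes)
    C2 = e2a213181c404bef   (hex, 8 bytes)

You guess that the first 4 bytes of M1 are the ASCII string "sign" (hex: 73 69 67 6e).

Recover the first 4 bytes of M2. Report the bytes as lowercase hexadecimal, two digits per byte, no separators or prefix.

38bf3fe2

First, C1 ⊕ C2 = (M1 ⊕ K) ⊕ (M2 ⊕ K) = M1 ⊕ M2, so the key drops out. Then M2 = (M1 ⊕ M2) ⊕ M1 over the first 4 bytes.
byte 0: (a9 ⊕ e2) ⊕ 73 = 4b ⊕ 73 = 38
byte 1: (74 ⊕ a2) ⊕ 69 = d6 ⊕ 69 = bf
byte 2: (4b ⊕ 13) ⊕ 67 = 58 ⊕ 67 = 3f
byte 3: (94 ⊕ 18) ⊕ 6e = 8c ⊕ 6e = e2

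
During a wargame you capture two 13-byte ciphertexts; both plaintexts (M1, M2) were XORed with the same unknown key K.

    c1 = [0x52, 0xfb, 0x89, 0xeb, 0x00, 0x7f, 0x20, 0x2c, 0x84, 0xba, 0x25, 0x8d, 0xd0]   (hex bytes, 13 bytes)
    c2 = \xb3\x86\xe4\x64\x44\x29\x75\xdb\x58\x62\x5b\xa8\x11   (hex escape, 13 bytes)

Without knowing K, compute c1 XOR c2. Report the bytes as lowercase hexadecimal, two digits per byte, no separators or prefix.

c1 ⊕ c2 = (M1 ⊕ K) ⊕ (M2 ⊕ K) = M1 ⊕ M2 — the shared key cancels under XOR.
52 XOR b3 = e1
fb XOR 86 = 7d
89 XOR e4 = 6d
eb XOR 64 = 8f
00 XOR 44 = 44
7f XOR 29 = 56
20 XOR 75 = 55
2c XOR db = f7
84 XOR 58 = dc
ba XOR 62 = d8
25 XOR 5b = 7e
8d XOR a8 = 25
d0 XOR 11 = c1

e17d6d8f445655f7dcd87e25c1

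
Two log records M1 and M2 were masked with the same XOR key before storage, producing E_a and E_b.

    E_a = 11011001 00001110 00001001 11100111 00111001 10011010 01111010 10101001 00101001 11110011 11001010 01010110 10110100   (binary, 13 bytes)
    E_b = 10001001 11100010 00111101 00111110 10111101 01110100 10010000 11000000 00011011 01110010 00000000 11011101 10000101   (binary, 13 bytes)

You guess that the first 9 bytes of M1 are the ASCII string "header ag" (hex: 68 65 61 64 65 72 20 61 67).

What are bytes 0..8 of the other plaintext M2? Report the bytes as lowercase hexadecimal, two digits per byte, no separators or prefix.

388955bde19cca0855

First, E_a ⊕ E_b = (M1 ⊕ K) ⊕ (M2 ⊕ K) = M1 ⊕ M2, so the key drops out. Then M2 = (M1 ⊕ M2) ⊕ M1 over the first 9 bytes.
byte 0: (d9 ⊕ 89) ⊕ 68 = 50 ⊕ 68 = 38
byte 1: (0e ⊕ e2) ⊕ 65 = ec ⊕ 65 = 89
byte 2: (09 ⊕ 3d) ⊕ 61 = 34 ⊕ 61 = 55
byte 3: (e7 ⊕ 3e) ⊕ 64 = d9 ⊕ 64 = bd
byte 4: (39 ⊕ bd) ⊕ 65 = 84 ⊕ 65 = e1
byte 5: (9a ⊕ 74) ⊕ 72 = ee ⊕ 72 = 9c
byte 6: (7a ⊕ 90) ⊕ 20 = ea ⊕ 20 = ca
byte 7: (a9 ⊕ c0) ⊕ 61 = 69 ⊕ 61 = 08
byte 8: (29 ⊕ 1b) ⊕ 67 = 32 ⊕ 67 = 55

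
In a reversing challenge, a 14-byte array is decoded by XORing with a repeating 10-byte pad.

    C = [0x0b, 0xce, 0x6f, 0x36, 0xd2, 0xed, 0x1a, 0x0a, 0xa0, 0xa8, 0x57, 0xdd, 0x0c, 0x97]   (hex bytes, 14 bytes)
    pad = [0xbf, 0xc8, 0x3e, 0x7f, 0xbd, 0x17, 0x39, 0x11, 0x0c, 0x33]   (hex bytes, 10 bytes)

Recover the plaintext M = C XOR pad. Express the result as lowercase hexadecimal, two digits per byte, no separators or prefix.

The 10-byte key repeats, so the effective keystream is bf c8 3e 7f bd 17 39 11 0c 33 bf c8 3e 7f.
byte 0: 0b ⊕ bf = b4
byte 1: ce ⊕ c8 = 06
byte 2: 6f ⊕ 3e = 51
byte 3: 36 ⊕ 7f = 49
byte 4: d2 ⊕ bd = 6f
byte 5: ed ⊕ 17 = fa
byte 6: 1a ⊕ 39 = 23
byte 7: 0a ⊕ 11 = 1b
byte 8: a0 ⊕ 0c = ac
byte 9: a8 ⊕ 33 = 9b
byte 10: 57 ⊕ bf = e8
byte 11: dd ⊕ c8 = 15
byte 12: 0c ⊕ 3e = 32
byte 13: 97 ⊕ 7f = e8

b40651496ffa231bac9be81532e8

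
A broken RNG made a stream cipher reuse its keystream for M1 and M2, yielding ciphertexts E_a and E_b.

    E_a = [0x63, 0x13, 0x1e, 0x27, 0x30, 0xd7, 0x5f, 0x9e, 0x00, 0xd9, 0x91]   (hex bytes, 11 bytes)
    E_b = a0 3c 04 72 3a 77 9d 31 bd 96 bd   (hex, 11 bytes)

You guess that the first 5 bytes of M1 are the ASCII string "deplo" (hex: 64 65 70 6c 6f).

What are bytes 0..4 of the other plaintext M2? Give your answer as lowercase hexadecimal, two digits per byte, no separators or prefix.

a74a6a3965

First, E_a ⊕ E_b = (M1 ⊕ K) ⊕ (M2 ⊕ K) = M1 ⊕ M2, so the key drops out. Then M2 = (M1 ⊕ M2) ⊕ M1 over the first 5 bytes.
byte 0: (63 XOR a0) XOR 64 = c3 XOR 64 = a7
byte 1: (13 XOR 3c) XOR 65 = 2f XOR 65 = 4a
byte 2: (1e XOR 04) XOR 70 = 1a XOR 70 = 6a
byte 3: (27 XOR 72) XOR 6c = 55 XOR 6c = 39
byte 4: (30 XOR 3a) XOR 6f = 0a XOR 6f = 65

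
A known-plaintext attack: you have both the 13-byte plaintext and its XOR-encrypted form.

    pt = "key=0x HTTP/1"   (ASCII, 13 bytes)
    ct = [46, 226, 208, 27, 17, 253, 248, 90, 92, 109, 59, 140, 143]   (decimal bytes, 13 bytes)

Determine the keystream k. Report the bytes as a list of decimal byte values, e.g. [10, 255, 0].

[69, 135, 169, 38, 33, 133, 216, 18, 8, 57, 107, 163, 190]

Since ct = pt ⊕ k, XORing both sides with pt gives k = pt ⊕ ct.
byte 0: 107 ^  46 =  69
byte 1: 101 ^ 226 = 135
byte 2: 121 ^ 208 = 169
byte 3:  61 ^  27 =  38
byte 4:  48 ^  17 =  33
byte 5: 120 ^ 253 = 133
byte 6:  32 ^ 248 = 216
byte 7:  72 ^  90 =  18
byte 8:  84 ^  92 =   8
byte 9:  84 ^ 109 =  57
byte 10:  80 ^  59 = 107
byte 11:  47 ^ 140 = 163
byte 12:  49 ^ 143 = 190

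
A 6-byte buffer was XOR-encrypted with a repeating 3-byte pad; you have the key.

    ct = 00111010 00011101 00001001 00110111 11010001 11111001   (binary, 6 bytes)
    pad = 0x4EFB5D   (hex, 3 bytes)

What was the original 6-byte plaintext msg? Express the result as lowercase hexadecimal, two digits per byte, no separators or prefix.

The 3-byte key repeats, so the effective keystream is 4e fb 5d 4e fb 5d.
byte 0: 3a ⊕ 4e = 74
byte 1: 1d ⊕ fb = e6
byte 2: 09 ⊕ 5d = 54
byte 3: 37 ⊕ 4e = 79
byte 4: d1 ⊕ fb = 2a
byte 5: f9 ⊕ 5d = a4

74e654792aa4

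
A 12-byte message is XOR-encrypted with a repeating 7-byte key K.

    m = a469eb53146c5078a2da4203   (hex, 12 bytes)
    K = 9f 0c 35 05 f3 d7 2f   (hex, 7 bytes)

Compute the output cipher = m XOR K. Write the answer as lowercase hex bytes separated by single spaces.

The 7-byte key repeats, so the effective keystream is 9f 0c 35 05 f3 d7 2f 9f 0c 35 05 f3.
byte 0: 10100100 ⊕ 10011111 = 00111011
byte 1: 01101001 ⊕ 00001100 = 01100101
byte 2: 11101011 ⊕ 00110101 = 11011110
byte 3: 01010011 ⊕ 00000101 = 01010110
byte 4: 00010100 ⊕ 11110011 = 11100111
byte 5: 01101100 ⊕ 11010111 = 10111011
byte 6: 01010000 ⊕ 00101111 = 01111111
byte 7: 01111000 ⊕ 10011111 = 11100111
byte 8: 10100010 ⊕ 00001100 = 10101110
byte 9: 11011010 ⊕ 00110101 = 11101111
byte 10: 01000010 ⊕ 00000101 = 01000111
byte 11: 00000011 ⊕ 11110011 = 11110000

3b 65 de 56 e7 bb 7f e7 ae ef 47 f0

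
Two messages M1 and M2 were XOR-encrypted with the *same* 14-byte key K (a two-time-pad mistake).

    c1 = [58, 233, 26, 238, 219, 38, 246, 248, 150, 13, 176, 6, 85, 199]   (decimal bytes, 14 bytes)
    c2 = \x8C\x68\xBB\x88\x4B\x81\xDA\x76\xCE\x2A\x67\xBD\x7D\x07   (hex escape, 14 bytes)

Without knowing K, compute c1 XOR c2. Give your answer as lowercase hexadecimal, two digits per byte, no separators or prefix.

b681a16690a72c8e5827d7bb28c0

c1 ⊕ c2 = (M1 ⊕ K) ⊕ (M2 ⊕ K) = M1 ⊕ M2 — the shared key cancels under XOR.
byte 0: 3a ^ 8c = b6
byte 1: e9 ^ 68 = 81
byte 2: 1a ^ bb = a1
byte 3: ee ^ 88 = 66
byte 4: db ^ 4b = 90
byte 5: 26 ^ 81 = a7
byte 6: f6 ^ da = 2c
byte 7: f8 ^ 76 = 8e
byte 8: 96 ^ ce = 58
byte 9: 0d ^ 2a = 27
byte 10: b0 ^ 67 = d7
byte 11: 06 ^ bd = bb
byte 12: 55 ^ 7d = 28
byte 13: c7 ^ 07 = c0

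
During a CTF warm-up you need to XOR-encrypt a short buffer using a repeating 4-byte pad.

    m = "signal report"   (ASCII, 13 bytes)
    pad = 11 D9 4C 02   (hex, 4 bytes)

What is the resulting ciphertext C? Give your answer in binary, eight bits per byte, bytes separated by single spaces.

The 4-byte key repeats, so the effective keystream is 11 d9 4c 02 11 d9 4c 02 11 d9 4c 02 11.
byte 0: 73 xor 11 = 62
byte 1: 69 xor d9 = b0
byte 2: 67 xor 4c = 2b
byte 3: 6e xor 02 = 6c
byte 4: 61 xor 11 = 70
byte 5: 6c xor d9 = b5
byte 6: 20 xor 4c = 6c
byte 7: 72 xor 02 = 70
byte 8: 65 xor 11 = 74
byte 9: 70 xor d9 = a9
byte 10: 6f xor 4c = 23
byte 11: 72 xor 02 = 70
byte 12: 74 xor 11 = 65

01100010 10110000 00101011 01101100 01110000 10110101 01101100 01110000 01110100 10101001 00100011 01110000 01100101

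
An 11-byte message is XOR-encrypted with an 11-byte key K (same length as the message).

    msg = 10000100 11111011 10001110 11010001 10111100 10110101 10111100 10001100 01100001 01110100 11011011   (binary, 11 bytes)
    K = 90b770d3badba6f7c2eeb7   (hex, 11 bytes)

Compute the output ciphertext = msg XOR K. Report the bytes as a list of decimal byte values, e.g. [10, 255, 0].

XOR is its own inverse, so applying the key byte-wise gives the result directly.
10000100 ⊕ 10010000 = 00010100
11111011 ⊕ 10110111 = 01001100
10001110 ⊕ 01110000 = 11111110
11010001 ⊕ 11010011 = 00000010
10111100 ⊕ 10111010 = 00000110
10110101 ⊕ 11011011 = 01101110
10111100 ⊕ 10100110 = 00011010
10001100 ⊕ 11110111 = 01111011
01100001 ⊕ 11000010 = 10100011
01110100 ⊕ 11101110 = 10011010
11011011 ⊕ 10110111 = 01101100

[20, 76, 254, 2, 6, 110, 26, 123, 163, 154, 108]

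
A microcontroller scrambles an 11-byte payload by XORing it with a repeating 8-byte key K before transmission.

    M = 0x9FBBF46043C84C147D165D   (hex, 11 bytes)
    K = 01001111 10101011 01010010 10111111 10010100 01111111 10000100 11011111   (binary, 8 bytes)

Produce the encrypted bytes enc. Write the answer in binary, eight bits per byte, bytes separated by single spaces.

The 8-byte key repeats, so the effective keystream is 4f ab 52 bf 94 7f 84 df 4f ab 52.
byte 0: 9f XOR 4f = d0
byte 1: bb XOR ab = 10
byte 2: f4 XOR 52 = a6
byte 3: 60 XOR bf = df
byte 4: 43 XOR 94 = d7
byte 5: c8 XOR 7f = b7
byte 6: 4c XOR 84 = c8
byte 7: 14 XOR df = cb
byte 8: 7d XOR 4f = 32
byte 9: 16 XOR ab = bd
byte 10: 5d XOR 52 = 0f

11010000 00010000 10100110 11011111 11010111 10110111 11001000 11001011 00110010 10111101 00001111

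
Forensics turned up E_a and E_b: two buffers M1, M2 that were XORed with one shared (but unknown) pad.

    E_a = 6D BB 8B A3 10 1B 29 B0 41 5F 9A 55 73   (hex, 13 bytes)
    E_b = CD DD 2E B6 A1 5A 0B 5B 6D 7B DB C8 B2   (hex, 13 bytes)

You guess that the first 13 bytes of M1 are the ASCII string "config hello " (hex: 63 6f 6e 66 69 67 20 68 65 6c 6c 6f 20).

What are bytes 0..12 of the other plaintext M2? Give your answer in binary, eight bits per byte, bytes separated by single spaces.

First, E_a ⊕ E_b = (M1 ⊕ K) ⊕ (M2 ⊕ K) = M1 ⊕ M2, so the key drops out. Then M2 = (M1 ⊕ M2) ⊕ M1 over the first 13 bytes.
byte 0: (6d xor cd) xor 63 = a0 xor 63 = c3
byte 1: (bb xor dd) xor 6f = 66 xor 6f = 09
byte 2: (8b xor 2e) xor 6e = a5 xor 6e = cb
byte 3: (a3 xor b6) xor 66 = 15 xor 66 = 73
byte 4: (10 xor a1) xor 69 = b1 xor 69 = d8
byte 5: (1b xor 5a) xor 67 = 41 xor 67 = 26
byte 6: (29 xor 0b) xor 20 = 22 xor 20 = 02
byte 7: (b0 xor 5b) xor 68 = eb xor 68 = 83
byte 8: (41 xor 6d) xor 65 = 2c xor 65 = 49
byte 9: (5f xor 7b) xor 6c = 24 xor 6c = 48
byte 10: (9a xor db) xor 6c = 41 xor 6c = 2d
byte 11: (55 xor c8) xor 6f = 9d xor 6f = f2
byte 12: (73 xor b2) xor 20 = c1 xor 20 = e1

11000011 00001001 11001011 01110011 11011000 00100110 00000010 10000011 01001001 01001000 00101101 11110010 11100001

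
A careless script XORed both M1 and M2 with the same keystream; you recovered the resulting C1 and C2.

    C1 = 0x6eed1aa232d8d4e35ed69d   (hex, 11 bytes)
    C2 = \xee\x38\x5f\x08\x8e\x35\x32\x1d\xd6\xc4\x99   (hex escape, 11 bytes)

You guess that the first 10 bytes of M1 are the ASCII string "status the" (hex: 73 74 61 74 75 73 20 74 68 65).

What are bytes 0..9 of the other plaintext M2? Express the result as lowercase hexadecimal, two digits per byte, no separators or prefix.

First, C1 ⊕ C2 = (M1 ⊕ K) ⊕ (M2 ⊕ K) = M1 ⊕ M2, so the key drops out. Then M2 = (M1 ⊕ M2) ⊕ M1 over the first 10 bytes.
byte 0: (6e ^ ee) ^ 73 = 80 ^ 73 = f3
byte 1: (ed ^ 38) ^ 74 = d5 ^ 74 = a1
byte 2: (1a ^ 5f) ^ 61 = 45 ^ 61 = 24
byte 3: (a2 ^ 08) ^ 74 = aa ^ 74 = de
byte 4: (32 ^ 8e) ^ 75 = bc ^ 75 = c9
byte 5: (d8 ^ 35) ^ 73 = ed ^ 73 = 9e
byte 6: (d4 ^ 32) ^ 20 = e6 ^ 20 = c6
byte 7: (e3 ^ 1d) ^ 74 = fe ^ 74 = 8a
byte 8: (5e ^ d6) ^ 68 = 88 ^ 68 = e0
byte 9: (d6 ^ c4) ^ 65 = 12 ^ 65 = 77

f3a124dec99ec68ae077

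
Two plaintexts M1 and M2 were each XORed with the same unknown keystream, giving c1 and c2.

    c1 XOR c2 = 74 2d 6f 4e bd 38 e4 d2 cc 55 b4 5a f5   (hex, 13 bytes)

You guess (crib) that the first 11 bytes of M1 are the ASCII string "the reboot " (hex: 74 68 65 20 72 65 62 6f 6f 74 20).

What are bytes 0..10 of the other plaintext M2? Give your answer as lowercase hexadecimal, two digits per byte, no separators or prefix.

Since c1 ⊕ c2 = M1 ⊕ M2, XORing with the guessed M1 bytes yields the corresponding M2 bytes: M2 = (c1 ⊕ c2) ⊕ M1.
74 xor 74 = 00
2d xor 68 = 45
6f xor 65 = 0a
4e xor 20 = 6e
bd xor 72 = cf
38 xor 65 = 5d
e4 xor 62 = 86
d2 xor 6f = bd
cc xor 6f = a3
55 xor 74 = 21
b4 xor 20 = 94

00450a6ecf5d86bda32194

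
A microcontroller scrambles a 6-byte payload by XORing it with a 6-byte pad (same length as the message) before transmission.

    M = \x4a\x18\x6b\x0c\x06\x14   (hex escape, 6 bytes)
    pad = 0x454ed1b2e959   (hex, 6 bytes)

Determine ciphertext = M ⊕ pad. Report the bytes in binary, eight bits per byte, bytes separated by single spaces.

XOR is its own inverse, so applying the key byte-wise gives the result directly.
4a xor 45 = 0f
18 xor 4e = 56
6b xor d1 = ba
0c xor b2 = be
06 xor e9 = ef
14 xor 59 = 4d

00001111 01010110 10111010 10111110 11101111 01001101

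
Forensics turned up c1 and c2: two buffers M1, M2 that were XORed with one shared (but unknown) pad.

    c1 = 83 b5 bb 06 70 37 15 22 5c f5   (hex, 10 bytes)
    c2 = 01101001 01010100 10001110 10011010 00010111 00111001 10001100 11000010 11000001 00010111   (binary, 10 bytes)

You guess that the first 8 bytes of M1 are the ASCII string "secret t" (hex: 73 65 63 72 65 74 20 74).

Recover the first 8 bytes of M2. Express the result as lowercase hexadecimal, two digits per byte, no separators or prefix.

998456ee027ab994

First, c1 ⊕ c2 = (M1 ⊕ K) ⊕ (M2 ⊕ K) = M1 ⊕ M2, so the key drops out. Then M2 = (M1 ⊕ M2) ⊕ M1 over the first 8 bytes.
byte 0: (83 xor 69) xor 73 = ea xor 73 = 99
byte 1: (b5 xor 54) xor 65 = e1 xor 65 = 84
byte 2: (bb xor 8e) xor 63 = 35 xor 63 = 56
byte 3: (06 xor 9a) xor 72 = 9c xor 72 = ee
byte 4: (70 xor 17) xor 65 = 67 xor 65 = 02
byte 5: (37 xor 39) xor 74 = 0e xor 74 = 7a
byte 6: (15 xor 8c) xor 20 = 99 xor 20 = b9
byte 7: (22 xor c2) xor 74 = e0 xor 74 = 94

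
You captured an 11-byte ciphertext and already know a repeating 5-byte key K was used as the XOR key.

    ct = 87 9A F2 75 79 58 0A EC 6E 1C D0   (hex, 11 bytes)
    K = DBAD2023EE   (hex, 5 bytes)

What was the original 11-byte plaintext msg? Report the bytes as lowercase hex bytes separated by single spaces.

5c 37 d2 56 97 83 a7 cc 4d f2 0b

The 5-byte key repeats, so the effective keystream is db ad 20 23 ee db ad 20 23 ee db.
byte 0: 87 ^ db = 5c
byte 1: 9a ^ ad = 37
byte 2: f2 ^ 20 = d2
byte 3: 75 ^ 23 = 56
byte 4: 79 ^ ee = 97
byte 5: 58 ^ db = 83
byte 6: 0a ^ ad = a7
byte 7: ec ^ 20 = cc
byte 8: 6e ^ 23 = 4d
byte 9: 1c ^ ee = f2
byte 10: d0 ^ db = 0b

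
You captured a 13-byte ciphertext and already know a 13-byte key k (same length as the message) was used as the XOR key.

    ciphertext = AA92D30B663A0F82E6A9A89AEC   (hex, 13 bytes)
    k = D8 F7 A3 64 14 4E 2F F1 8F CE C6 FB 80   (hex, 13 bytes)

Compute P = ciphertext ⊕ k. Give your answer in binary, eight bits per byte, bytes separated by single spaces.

XOR is its own inverse, so applying the key byte-wise gives the result directly.
byte 0: 10101010 xor 11011000 = 01110010
byte 1: 10010010 xor 11110111 = 01100101
byte 2: 11010011 xor 10100011 = 01110000
byte 3: 00001011 xor 01100100 = 01101111
byte 4: 01100110 xor 00010100 = 01110010
byte 5: 00111010 xor 01001110 = 01110100
byte 6: 00001111 xor 00101111 = 00100000
byte 7: 10000010 xor 11110001 = 01110011
byte 8: 11100110 xor 10001111 = 01101001
byte 9: 10101001 xor 11001110 = 01100111
byte 10: 10101000 xor 11000110 = 01101110
byte 11: 10011010 xor 11111011 = 01100001
byte 12: 11101100 xor 10000000 = 01101100

01110010 01100101 01110000 01101111 01110010 01110100 00100000 01110011 01101001 01100111 01101110 01100001 01101100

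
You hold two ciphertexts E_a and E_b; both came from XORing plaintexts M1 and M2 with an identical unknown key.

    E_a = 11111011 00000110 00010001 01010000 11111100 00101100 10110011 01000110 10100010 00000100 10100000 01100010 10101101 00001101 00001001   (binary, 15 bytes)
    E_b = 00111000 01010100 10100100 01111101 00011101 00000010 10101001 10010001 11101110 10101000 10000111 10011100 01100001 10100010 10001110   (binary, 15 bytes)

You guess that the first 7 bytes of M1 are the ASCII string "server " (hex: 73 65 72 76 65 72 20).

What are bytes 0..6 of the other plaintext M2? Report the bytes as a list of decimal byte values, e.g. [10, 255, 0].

[176, 55, 199, 91, 132, 92, 58]

First, E_a ⊕ E_b = (M1 ⊕ K) ⊕ (M2 ⊕ K) = M1 ⊕ M2, so the key drops out. Then M2 = (M1 ⊕ M2) ⊕ M1 over the first 7 bytes.
byte 0: (fb XOR 38) XOR 73 = c3 XOR 73 = b0
byte 1: (06 XOR 54) XOR 65 = 52 XOR 65 = 37
byte 2: (11 XOR a4) XOR 72 = b5 XOR 72 = c7
byte 3: (50 XOR 7d) XOR 76 = 2d XOR 76 = 5b
byte 4: (fc XOR 1d) XOR 65 = e1 XOR 65 = 84
byte 5: (2c XOR 02) XOR 72 = 2e XOR 72 = 5c
byte 6: (b3 XOR a9) XOR 20 = 1a XOR 20 = 3a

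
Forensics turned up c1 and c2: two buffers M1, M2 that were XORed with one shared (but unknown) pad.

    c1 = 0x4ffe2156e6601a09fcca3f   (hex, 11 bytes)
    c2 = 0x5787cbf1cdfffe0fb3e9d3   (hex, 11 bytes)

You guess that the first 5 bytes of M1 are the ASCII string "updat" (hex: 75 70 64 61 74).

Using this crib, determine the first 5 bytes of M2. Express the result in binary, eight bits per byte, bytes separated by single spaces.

01101101 00001001 10001110 11000110 01011111

First, c1 ⊕ c2 = (M1 ⊕ K) ⊕ (M2 ⊕ K) = M1 ⊕ M2, so the key drops out. Then M2 = (M1 ⊕ M2) ⊕ M1 over the first 5 bytes.
byte 0: (4f XOR 57) XOR 75 = 18 XOR 75 = 6d
byte 1: (fe XOR 87) XOR 70 = 79 XOR 70 = 09
byte 2: (21 XOR cb) XOR 64 = ea XOR 64 = 8e
byte 3: (56 XOR f1) XOR 61 = a7 XOR 61 = c6
byte 4: (e6 XOR cd) XOR 74 = 2b XOR 74 = 5f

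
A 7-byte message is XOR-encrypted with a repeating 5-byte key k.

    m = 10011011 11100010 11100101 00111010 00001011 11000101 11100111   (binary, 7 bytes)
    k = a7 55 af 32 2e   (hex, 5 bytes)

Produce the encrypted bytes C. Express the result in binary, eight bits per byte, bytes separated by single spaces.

00111100 10110111 01001010 00001000 00100101 01100010 10110010

The 5-byte key repeats, so the effective keystream is a7 55 af 32 2e a7 55.
byte 0: 155 ⊕ 167 =  60
byte 1: 226 ⊕  85 = 183
byte 2: 229 ⊕ 175 =  74
byte 3:  58 ⊕  50 =   8
byte 4:  11 ⊕  46 =  37
byte 5: 197 ⊕ 167 =  98
byte 6: 231 ⊕  85 = 178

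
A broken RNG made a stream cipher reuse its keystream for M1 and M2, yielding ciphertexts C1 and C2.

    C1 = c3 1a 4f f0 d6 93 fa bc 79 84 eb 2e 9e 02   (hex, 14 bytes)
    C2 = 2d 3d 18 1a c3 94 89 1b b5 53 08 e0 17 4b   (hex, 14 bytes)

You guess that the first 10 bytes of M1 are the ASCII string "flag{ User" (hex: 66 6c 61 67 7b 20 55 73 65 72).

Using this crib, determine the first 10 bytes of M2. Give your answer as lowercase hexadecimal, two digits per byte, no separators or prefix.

884b368d6e2726d4a9a5

First, C1 ⊕ C2 = (M1 ⊕ K) ⊕ (M2 ⊕ K) = M1 ⊕ M2, so the key drops out. Then M2 = (M1 ⊕ M2) ⊕ M1 over the first 10 bytes.
byte 0: (c3 XOR 2d) XOR 66 = ee XOR 66 = 88
byte 1: (1a XOR 3d) XOR 6c = 27 XOR 6c = 4b
byte 2: (4f XOR 18) XOR 61 = 57 XOR 61 = 36
byte 3: (f0 XOR 1a) XOR 67 = ea XOR 67 = 8d
byte 4: (d6 XOR c3) XOR 7b = 15 XOR 7b = 6e
byte 5: (93 XOR 94) XOR 20 = 07 XOR 20 = 27
byte 6: (fa XOR 89) XOR 55 = 73 XOR 55 = 26
byte 7: (bc XOR 1b) XOR 73 = a7 XOR 73 = d4
byte 8: (79 XOR b5) XOR 65 = cc XOR 65 = a9
byte 9: (84 XOR 53) XOR 72 = d7 XOR 72 = a5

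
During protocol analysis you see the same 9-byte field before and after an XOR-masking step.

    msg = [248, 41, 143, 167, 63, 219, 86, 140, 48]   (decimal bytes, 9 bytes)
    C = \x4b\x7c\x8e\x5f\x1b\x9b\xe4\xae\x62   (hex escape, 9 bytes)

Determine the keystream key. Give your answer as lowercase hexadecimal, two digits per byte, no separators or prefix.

b35501f82440b22252

Since C = msg ⊕ key, XORing both sides with msg gives key = msg ⊕ C.
byte 0: 11111000 XOR 01001011 = 10110011
byte 1: 00101001 XOR 01111100 = 01010101
byte 2: 10001111 XOR 10001110 = 00000001
byte 3: 10100111 XOR 01011111 = 11111000
byte 4: 00111111 XOR 00011011 = 00100100
byte 5: 11011011 XOR 10011011 = 01000000
byte 6: 01010110 XOR 11100100 = 10110010
byte 7: 10001100 XOR 10101110 = 00100010
byte 8: 00110000 XOR 01100010 = 01010010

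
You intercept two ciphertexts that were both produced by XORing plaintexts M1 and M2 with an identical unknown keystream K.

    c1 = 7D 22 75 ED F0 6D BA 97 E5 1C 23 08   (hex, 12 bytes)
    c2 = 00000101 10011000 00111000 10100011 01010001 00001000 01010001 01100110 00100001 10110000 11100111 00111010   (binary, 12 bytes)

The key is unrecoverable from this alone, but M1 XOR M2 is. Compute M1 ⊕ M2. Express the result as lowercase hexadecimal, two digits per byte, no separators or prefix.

c1 ⊕ c2 = (M1 ⊕ K) ⊕ (M2 ⊕ K) = M1 ⊕ M2 — the shared key cancels under XOR.
7d XOR 05 = 78
22 XOR 98 = ba
75 XOR 38 = 4d
ed XOR a3 = 4e
f0 XOR 51 = a1
6d XOR 08 = 65
ba XOR 51 = eb
97 XOR 66 = f1
e5 XOR 21 = c4
1c XOR b0 = ac
23 XOR e7 = c4
08 XOR 3a = 32

78ba4d4ea165ebf1c4acc432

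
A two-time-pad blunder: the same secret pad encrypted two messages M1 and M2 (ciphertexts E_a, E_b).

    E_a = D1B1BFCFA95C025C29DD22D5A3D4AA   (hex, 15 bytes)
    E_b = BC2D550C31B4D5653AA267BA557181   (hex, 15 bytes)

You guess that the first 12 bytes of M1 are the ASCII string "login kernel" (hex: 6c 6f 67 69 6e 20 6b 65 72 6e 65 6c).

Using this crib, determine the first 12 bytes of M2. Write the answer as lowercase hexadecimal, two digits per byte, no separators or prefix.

01f38daaf6c8bc5c61112003

First, E_a ⊕ E_b = (M1 ⊕ K) ⊕ (M2 ⊕ K) = M1 ⊕ M2, so the key drops out. Then M2 = (M1 ⊕ M2) ⊕ M1 over the first 12 bytes.
byte 0: (d1 XOR bc) XOR 6c = 6d XOR 6c = 01
byte 1: (b1 XOR 2d) XOR 6f = 9c XOR 6f = f3
byte 2: (bf XOR 55) XOR 67 = ea XOR 67 = 8d
byte 3: (cf XOR 0c) XOR 69 = c3 XOR 69 = aa
byte 4: (a9 XOR 31) XOR 6e = 98 XOR 6e = f6
byte 5: (5c XOR b4) XOR 20 = e8 XOR 20 = c8
byte 6: (02 XOR d5) XOR 6b = d7 XOR 6b = bc
byte 7: (5c XOR 65) XOR 65 = 39 XOR 65 = 5c
byte 8: (29 XOR 3a) XOR 72 = 13 XOR 72 = 61
byte 9: (dd XOR a2) XOR 6e = 7f XOR 6e = 11
byte 10: (22 XOR 67) XOR 65 = 45 XOR 65 = 20
byte 11: (d5 XOR ba) XOR 6c = 6f XOR 6c = 03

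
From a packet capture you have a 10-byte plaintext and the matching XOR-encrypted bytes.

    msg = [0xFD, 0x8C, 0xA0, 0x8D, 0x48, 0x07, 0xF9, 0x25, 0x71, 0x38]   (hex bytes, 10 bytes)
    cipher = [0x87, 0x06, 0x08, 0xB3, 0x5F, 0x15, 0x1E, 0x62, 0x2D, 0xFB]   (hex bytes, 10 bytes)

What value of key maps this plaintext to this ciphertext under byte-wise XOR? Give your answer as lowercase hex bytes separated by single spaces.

Since cipher = msg ⊕ key, XORing both sides with msg gives key = msg ⊕ cipher.
fd ^ 87 = 7a
8c ^ 06 = 8a
a0 ^ 08 = a8
8d ^ b3 = 3e
48 ^ 5f = 17
07 ^ 15 = 12
f9 ^ 1e = e7
25 ^ 62 = 47
71 ^ 2d = 5c
38 ^ fb = c3

7a 8a a8 3e 17 12 e7 47 5c c3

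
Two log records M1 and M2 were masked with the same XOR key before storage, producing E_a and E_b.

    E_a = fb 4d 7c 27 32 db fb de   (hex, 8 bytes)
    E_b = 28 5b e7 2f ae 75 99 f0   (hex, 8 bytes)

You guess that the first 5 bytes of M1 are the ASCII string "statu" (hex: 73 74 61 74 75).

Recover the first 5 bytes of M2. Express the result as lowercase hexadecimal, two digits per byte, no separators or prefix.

First, E_a ⊕ E_b = (M1 ⊕ K) ⊕ (M2 ⊕ K) = M1 ⊕ M2, so the key drops out. Then M2 = (M1 ⊕ M2) ⊕ M1 over the first 5 bytes.
byte 0: (fb ⊕ 28) ⊕ 73 = d3 ⊕ 73 = a0
byte 1: (4d ⊕ 5b) ⊕ 74 = 16 ⊕ 74 = 62
byte 2: (7c ⊕ e7) ⊕ 61 = 9b ⊕ 61 = fa
byte 3: (27 ⊕ 2f) ⊕ 74 = 08 ⊕ 74 = 7c
byte 4: (32 ⊕ ae) ⊕ 75 = 9c ⊕ 75 = e9

a062fa7ce9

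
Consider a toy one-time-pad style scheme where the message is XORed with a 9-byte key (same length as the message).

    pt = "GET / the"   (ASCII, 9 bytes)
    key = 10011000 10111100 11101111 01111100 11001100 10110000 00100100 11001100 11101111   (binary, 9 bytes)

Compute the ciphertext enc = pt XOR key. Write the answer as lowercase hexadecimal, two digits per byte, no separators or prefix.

dff9bb5ce39050a48a

byte 0: 47 xor 98 = df
byte 1: 45 xor bc = f9
byte 2: 54 xor ef = bb
byte 3: 20 xor 7c = 5c
byte 4: 2f xor cc = e3
byte 5: 20 xor b0 = 90
byte 6: 74 xor 24 = 50
byte 7: 68 xor cc = a4
byte 8: 65 xor ef = 8a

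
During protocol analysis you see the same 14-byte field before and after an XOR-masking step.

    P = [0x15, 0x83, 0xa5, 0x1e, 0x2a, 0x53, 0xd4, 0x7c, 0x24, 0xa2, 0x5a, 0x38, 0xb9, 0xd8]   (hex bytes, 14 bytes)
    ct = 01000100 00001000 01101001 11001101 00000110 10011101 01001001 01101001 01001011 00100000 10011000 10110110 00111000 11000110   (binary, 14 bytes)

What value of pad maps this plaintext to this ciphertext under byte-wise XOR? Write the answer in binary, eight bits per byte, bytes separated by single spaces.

01010001 10001011 11001100 11010011 00101100 11001110 10011101 00010101 01101111 10000010 11000010 10001110 10000001 00011110

Since ct = P ⊕ pad, XORing both sides with P gives pad = P ⊕ ct.
 21 ⊕  68 =  81
131 ⊕   8 = 139
165 ⊕ 105 = 204
 30 ⊕ 205 = 211
 42 ⊕   6 =  44
 83 ⊕ 157 = 206
212 ⊕  73 = 157
124 ⊕ 105 =  21
 36 ⊕  75 = 111
162 ⊕  32 = 130
 90 ⊕ 152 = 194
 56 ⊕ 182 = 142
185 ⊕  56 = 129
216 ⊕ 198 =  30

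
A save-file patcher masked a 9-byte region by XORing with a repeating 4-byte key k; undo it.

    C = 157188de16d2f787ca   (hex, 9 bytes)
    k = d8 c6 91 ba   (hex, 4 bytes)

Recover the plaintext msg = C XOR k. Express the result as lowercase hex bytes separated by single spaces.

The 4-byte key repeats, so the effective keystream is d8 c6 91 ba d8 c6 91 ba d8.
byte 0: 15 ⊕ d8 = cd
byte 1: 71 ⊕ c6 = b7
byte 2: 88 ⊕ 91 = 19
byte 3: de ⊕ ba = 64
byte 4: 16 ⊕ d8 = ce
byte 5: d2 ⊕ c6 = 14
byte 6: f7 ⊕ 91 = 66
byte 7: 87 ⊕ ba = 3d
byte 8: ca ⊕ d8 = 12

cd b7 19 64 ce 14 66 3d 12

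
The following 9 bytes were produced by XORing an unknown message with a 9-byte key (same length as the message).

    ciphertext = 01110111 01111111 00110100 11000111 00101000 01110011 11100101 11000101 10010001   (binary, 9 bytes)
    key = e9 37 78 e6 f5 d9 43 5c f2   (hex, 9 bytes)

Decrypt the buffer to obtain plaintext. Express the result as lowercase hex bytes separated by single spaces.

byte 0: 01110111 XOR 11101001 = 10011110
byte 1: 01111111 XOR 00110111 = 01001000
byte 2: 00110100 XOR 01111000 = 01001100
byte 3: 11000111 XOR 11100110 = 00100001
byte 4: 00101000 XOR 11110101 = 11011101
byte 5: 01110011 XOR 11011001 = 10101010
byte 6: 11100101 XOR 01000011 = 10100110
byte 7: 11000101 XOR 01011100 = 10011001
byte 8: 10010001 XOR 11110010 = 01100011

9e 48 4c 21 dd aa a6 99 63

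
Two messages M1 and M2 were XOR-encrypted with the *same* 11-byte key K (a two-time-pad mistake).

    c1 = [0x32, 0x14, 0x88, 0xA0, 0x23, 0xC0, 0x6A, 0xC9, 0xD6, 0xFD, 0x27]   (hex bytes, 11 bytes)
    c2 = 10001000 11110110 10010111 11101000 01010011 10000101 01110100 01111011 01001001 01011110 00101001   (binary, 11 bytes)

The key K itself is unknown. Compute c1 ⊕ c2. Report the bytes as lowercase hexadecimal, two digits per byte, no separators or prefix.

c1 ⊕ c2 = (M1 ⊕ K) ⊕ (M2 ⊕ K) = M1 ⊕ M2 — the shared key cancels under XOR.
byte 0: 00110010 ⊕ 10001000 = 10111010
byte 1: 00010100 ⊕ 11110110 = 11100010
byte 2: 10001000 ⊕ 10010111 = 00011111
byte 3: 10100000 ⊕ 11101000 = 01001000
byte 4: 00100011 ⊕ 01010011 = 01110000
byte 5: 11000000 ⊕ 10000101 = 01000101
byte 6: 01101010 ⊕ 01110100 = 00011110
byte 7: 11001001 ⊕ 01111011 = 10110010
byte 8: 11010110 ⊕ 01001001 = 10011111
byte 9: 11111101 ⊕ 01011110 = 10100011
byte 10: 00100111 ⊕ 00101001 = 00001110

bae21f4870451eb29fa30e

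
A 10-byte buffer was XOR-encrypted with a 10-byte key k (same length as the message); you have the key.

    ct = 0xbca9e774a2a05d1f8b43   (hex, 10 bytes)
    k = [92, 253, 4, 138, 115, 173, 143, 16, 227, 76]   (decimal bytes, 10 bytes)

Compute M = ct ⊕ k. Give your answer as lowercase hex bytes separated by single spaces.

e0 54 e3 fe d1 0d d2 0f 68 0f

byte 0: bc ^ 5c = e0
byte 1: a9 ^ fd = 54
byte 2: e7 ^ 04 = e3
byte 3: 74 ^ 8a = fe
byte 4: a2 ^ 73 = d1
byte 5: a0 ^ ad = 0d
byte 6: 5d ^ 8f = d2
byte 7: 1f ^ 10 = 0f
byte 8: 8b ^ e3 = 68
byte 9: 43 ^ 4c = 0f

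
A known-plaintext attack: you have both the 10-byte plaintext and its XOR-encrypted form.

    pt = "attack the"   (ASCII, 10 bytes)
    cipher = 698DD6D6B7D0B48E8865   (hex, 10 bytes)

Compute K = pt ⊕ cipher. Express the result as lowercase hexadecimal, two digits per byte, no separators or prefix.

08f9a2b7d4bb94fae000

Since cipher = pt ⊕ K, XORing both sides with pt gives K = pt ⊕ cipher.
61 XOR 69 = 08
74 XOR 8d = f9
74 XOR d6 = a2
61 XOR d6 = b7
63 XOR b7 = d4
6b XOR d0 = bb
20 XOR b4 = 94
74 XOR 8e = fa
68 XOR 88 = e0
65 XOR 65 = 00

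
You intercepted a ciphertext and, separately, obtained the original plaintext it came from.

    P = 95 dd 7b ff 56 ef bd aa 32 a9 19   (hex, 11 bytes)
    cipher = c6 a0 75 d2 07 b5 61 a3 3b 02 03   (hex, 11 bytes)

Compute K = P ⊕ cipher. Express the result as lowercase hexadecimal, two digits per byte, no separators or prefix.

Since cipher = P ⊕ K, XORing both sides with P gives K = P ⊕ cipher.
149 xor 198 =  83
221 xor 160 = 125
123 xor 117 =  14
255 xor 210 =  45
 86 xor   7 =  81
239 xor 181 =  90
189 xor  97 = 220
170 xor 163 =   9
 50 xor  59 =   9
169 xor   2 = 171
 25 xor   3 =  26

537d0e2d515adc0909ab1a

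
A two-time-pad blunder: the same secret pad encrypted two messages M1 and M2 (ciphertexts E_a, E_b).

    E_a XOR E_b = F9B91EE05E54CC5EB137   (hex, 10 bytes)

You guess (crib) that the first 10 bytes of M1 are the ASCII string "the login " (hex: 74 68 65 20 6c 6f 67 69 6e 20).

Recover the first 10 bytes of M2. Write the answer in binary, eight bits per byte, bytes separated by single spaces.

Since E_a ⊕ E_b = M1 ⊕ M2, XORing with the guessed M1 bytes yields the corresponding M2 bytes: M2 = (E_a ⊕ E_b) ⊕ M1.
249 ^ 116 = 141
185 ^ 104 = 209
 30 ^ 101 = 123
224 ^  32 = 192
 94 ^ 108 =  50
 84 ^ 111 =  59
204 ^ 103 = 171
 94 ^ 105 =  55
177 ^ 110 = 223
 55 ^  32 =  23

10001101 11010001 01111011 11000000 00110010 00111011 10101011 00110111 11011111 00010111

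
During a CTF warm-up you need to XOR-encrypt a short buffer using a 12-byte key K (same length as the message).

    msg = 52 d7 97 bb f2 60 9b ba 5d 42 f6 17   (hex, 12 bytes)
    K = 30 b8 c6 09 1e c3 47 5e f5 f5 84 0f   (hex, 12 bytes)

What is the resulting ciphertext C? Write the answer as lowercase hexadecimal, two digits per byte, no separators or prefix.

626f51b2eca3dce4a8b77218

XOR is its own inverse, so applying the key byte-wise gives the result directly.
52 ^ 30 = 62
d7 ^ b8 = 6f
97 ^ c6 = 51
bb ^ 09 = b2
f2 ^ 1e = ec
60 ^ c3 = a3
9b ^ 47 = dc
ba ^ 5e = e4
5d ^ f5 = a8
42 ^ f5 = b7
f6 ^ 84 = 72
17 ^ 0f = 18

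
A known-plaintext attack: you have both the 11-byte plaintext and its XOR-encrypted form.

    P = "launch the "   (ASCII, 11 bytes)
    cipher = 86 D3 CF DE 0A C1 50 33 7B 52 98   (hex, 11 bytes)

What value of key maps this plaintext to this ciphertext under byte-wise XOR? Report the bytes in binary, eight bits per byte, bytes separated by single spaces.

Since cipher = P ⊕ key, XORing both sides with P gives key = P ⊕ cipher.
6c ^ 86 = ea
61 ^ d3 = b2
75 ^ cf = ba
6e ^ de = b0
63 ^ 0a = 69
68 ^ c1 = a9
20 ^ 50 = 70
74 ^ 33 = 47
68 ^ 7b = 13
65 ^ 52 = 37
20 ^ 98 = b8

11101010 10110010 10111010 10110000 01101001 10101001 01110000 01000111 00010011 00110111 10111000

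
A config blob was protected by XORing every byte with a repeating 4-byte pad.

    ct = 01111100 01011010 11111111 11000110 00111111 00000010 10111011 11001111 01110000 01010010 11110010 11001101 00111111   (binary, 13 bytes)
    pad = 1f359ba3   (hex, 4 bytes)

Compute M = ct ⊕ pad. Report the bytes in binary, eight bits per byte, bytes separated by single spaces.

The 4-byte key repeats, so the effective keystream is 1f 35 9b a3 1f 35 9b a3 1f 35 9b a3 1f.
byte 0: 124 XOR  31 =  99
byte 1:  90 XOR  53 = 111
byte 2: 255 XOR 155 = 100
byte 3: 198 XOR 163 = 101
byte 4:  63 XOR  31 =  32
byte 5:   2 XOR  53 =  55
byte 6: 187 XOR 155 =  32
byte 7: 207 XOR 163 = 108
byte 8: 112 XOR  31 = 111
byte 9:  82 XOR  53 = 103
byte 10: 242 XOR 155 = 105
byte 11: 205 XOR 163 = 110
byte 12:  63 XOR  31 =  32

01100011 01101111 01100100 01100101 00100000 00110111 00100000 01101100 01101111 01100111 01101001 01101110 00100000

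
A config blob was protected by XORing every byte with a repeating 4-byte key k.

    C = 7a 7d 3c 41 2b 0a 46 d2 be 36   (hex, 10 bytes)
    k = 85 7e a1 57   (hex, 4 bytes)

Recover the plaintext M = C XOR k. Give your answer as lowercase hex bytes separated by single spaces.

ff 03 9d 16 ae 74 e7 85 3b 48

The 4-byte key repeats, so the effective keystream is 85 7e a1 57 85 7e a1 57 85 7e.
byte 0: 7a ⊕ 85 = ff
byte 1: 7d ⊕ 7e = 03
byte 2: 3c ⊕ a1 = 9d
byte 3: 41 ⊕ 57 = 16
byte 4: 2b ⊕ 85 = ae
byte 5: 0a ⊕ 7e = 74
byte 6: 46 ⊕ a1 = e7
byte 7: d2 ⊕ 57 = 85
byte 8: be ⊕ 85 = 3b
byte 9: 36 ⊕ 7e = 48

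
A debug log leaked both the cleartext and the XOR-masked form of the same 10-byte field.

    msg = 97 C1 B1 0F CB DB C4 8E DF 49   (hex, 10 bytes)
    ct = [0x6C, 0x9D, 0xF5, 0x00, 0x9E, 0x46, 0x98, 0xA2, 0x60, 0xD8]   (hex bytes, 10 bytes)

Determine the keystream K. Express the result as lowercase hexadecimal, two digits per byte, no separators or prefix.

fb5c440f559d5c2cbf91

Since ct = msg ⊕ K, XORing both sides with msg gives K = msg ⊕ ct.
97 ⊕ 6c = fb
c1 ⊕ 9d = 5c
b1 ⊕ f5 = 44
0f ⊕ 00 = 0f
cb ⊕ 9e = 55
db ⊕ 46 = 9d
c4 ⊕ 98 = 5c
8e ⊕ a2 = 2c
df ⊕ 60 = bf
49 ⊕ d8 = 91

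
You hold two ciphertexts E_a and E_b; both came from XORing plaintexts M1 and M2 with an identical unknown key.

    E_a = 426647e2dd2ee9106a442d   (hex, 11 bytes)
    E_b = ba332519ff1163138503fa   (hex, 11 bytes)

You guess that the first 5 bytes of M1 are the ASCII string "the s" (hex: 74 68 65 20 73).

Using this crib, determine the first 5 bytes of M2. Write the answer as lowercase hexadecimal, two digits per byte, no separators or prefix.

First, E_a ⊕ E_b = (M1 ⊕ K) ⊕ (M2 ⊕ K) = M1 ⊕ M2, so the key drops out. Then M2 = (M1 ⊕ M2) ⊕ M1 over the first 5 bytes.
byte 0: (42 ⊕ ba) ⊕ 74 = f8 ⊕ 74 = 8c
byte 1: (66 ⊕ 33) ⊕ 68 = 55 ⊕ 68 = 3d
byte 2: (47 ⊕ 25) ⊕ 65 = 62 ⊕ 65 = 07
byte 3: (e2 ⊕ 19) ⊕ 20 = fb ⊕ 20 = db
byte 4: (dd ⊕ ff) ⊕ 73 = 22 ⊕ 73 = 51

8c3d07db51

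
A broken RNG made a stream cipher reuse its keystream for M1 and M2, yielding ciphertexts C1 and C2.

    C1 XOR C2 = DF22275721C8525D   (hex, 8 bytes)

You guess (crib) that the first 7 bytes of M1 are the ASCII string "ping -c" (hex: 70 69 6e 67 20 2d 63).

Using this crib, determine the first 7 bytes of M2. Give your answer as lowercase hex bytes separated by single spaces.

af 4b 49 30 01 e5 31

Since C1 ⊕ C2 = M1 ⊕ M2, XORing with the guessed M1 bytes yields the corresponding M2 bytes: M2 = (C1 ⊕ C2) ⊕ M1.
df XOR 70 = af
22 XOR 69 = 4b
27 XOR 6e = 49
57 XOR 67 = 30
21 XOR 20 = 01
c8 XOR 2d = e5
52 XOR 63 = 31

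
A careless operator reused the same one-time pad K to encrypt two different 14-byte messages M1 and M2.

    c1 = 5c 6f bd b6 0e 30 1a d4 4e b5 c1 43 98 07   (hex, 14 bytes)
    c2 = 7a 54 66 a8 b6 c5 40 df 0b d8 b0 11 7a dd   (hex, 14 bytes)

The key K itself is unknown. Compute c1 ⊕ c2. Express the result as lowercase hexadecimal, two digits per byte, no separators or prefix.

263bdb1eb8f55a0b456d7152e2da

c1 ⊕ c2 = (M1 ⊕ K) ⊕ (M2 ⊕ K) = M1 ⊕ M2 — the shared key cancels under XOR.
01011100 xor 01111010 = 00100110
01101111 xor 01010100 = 00111011
10111101 xor 01100110 = 11011011
10110110 xor 10101000 = 00011110
00001110 xor 10110110 = 10111000
00110000 xor 11000101 = 11110101
00011010 xor 01000000 = 01011010
11010100 xor 11011111 = 00001011
01001110 xor 00001011 = 01000101
10110101 xor 11011000 = 01101101
11000001 xor 10110000 = 01110001
01000011 xor 00010001 = 01010010
10011000 xor 01111010 = 11100010
00000111 xor 11011101 = 11011010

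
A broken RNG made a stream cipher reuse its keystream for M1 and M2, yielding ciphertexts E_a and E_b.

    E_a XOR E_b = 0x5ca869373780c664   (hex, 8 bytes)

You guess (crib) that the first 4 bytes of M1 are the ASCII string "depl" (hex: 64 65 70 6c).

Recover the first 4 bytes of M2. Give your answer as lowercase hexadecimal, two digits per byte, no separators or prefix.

38cd195b

Since E_a ⊕ E_b = M1 ⊕ M2, XORing with the guessed M1 bytes yields the corresponding M2 bytes: M2 = (E_a ⊕ E_b) ⊕ M1.
5c XOR 64 = 38
a8 XOR 65 = cd
69 XOR 70 = 19
37 XOR 6c = 5b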